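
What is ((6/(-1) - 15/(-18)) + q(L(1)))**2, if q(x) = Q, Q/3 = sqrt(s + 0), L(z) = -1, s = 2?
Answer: 1609/36 - 31*sqrt(2) ≈ 0.85382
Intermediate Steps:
Q = 3*sqrt(2) (Q = 3*sqrt(2 + 0) = 3*sqrt(2) ≈ 4.2426)
q(x) = 3*sqrt(2)
((6/(-1) - 15/(-18)) + q(L(1)))**2 = ((6/(-1) - 15/(-18)) + 3*sqrt(2))**2 = ((6*(-1) - 15*(-1/18)) + 3*sqrt(2))**2 = ((-6 + 5/6) + 3*sqrt(2))**2 = (-31/6 + 3*sqrt(2))**2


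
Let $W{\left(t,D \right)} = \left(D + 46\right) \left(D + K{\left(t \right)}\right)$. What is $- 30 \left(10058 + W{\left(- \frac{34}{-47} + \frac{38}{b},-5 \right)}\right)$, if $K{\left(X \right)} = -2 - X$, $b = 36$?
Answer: $- \frac{41022805}{141} \approx -2.9094 \cdot 10^{5}$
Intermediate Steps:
$W{\left(t,D \right)} = \left(46 + D\right) \left(-2 + D - t\right)$ ($W{\left(t,D \right)} = \left(D + 46\right) \left(D - \left(2 + t\right)\right) = \left(46 + D\right) \left(-2 + D - t\right)$)
$- 30 \left(10058 + W{\left(- \frac{34}{-47} + \frac{38}{b},-5 \right)}\right) = - 30 \left(10058 - \left(312 - 25 + 41 \left(- \frac{34}{-47} + \frac{38}{36}\right)\right)\right) = - 30 \left(10058 - \left(287 + 41 \left(\left(-34\right) \left(- \frac{1}{47}\right) + 38 \cdot \frac{1}{36}\right)\right)\right) = - 30 \left(10058 - \left(287 + 41 \left(\frac{34}{47} + \frac{19}{18}\right)\right)\right) = - 30 \left(10058 - \left(\frac{156016}{423} - \frac{7525}{846}\right)\right) = - 30 \left(10058 - \frac{304507}{846}\right) = \left(-30\right) \frac{8204561}{846} = - \frac{41022805}{141}$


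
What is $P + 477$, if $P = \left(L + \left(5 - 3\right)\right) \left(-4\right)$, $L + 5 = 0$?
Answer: $489$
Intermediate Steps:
$L = -5$ ($L = -5 + 0 = -5$)
$P = 12$ ($P = \left(-5 + \left(5 - 3\right)\right) \left(-4\right) = \left(-5 + 2\right) \left(-4\right) = \left(-3\right) \left(-4\right) = 12$)
$P + 477 = 12 + 477 = 489$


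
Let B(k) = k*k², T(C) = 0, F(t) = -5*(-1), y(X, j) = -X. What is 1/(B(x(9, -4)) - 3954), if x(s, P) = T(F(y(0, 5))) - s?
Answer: -1/4683 ≈ -0.00021354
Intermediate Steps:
F(t) = 5
x(s, P) = -s (x(s, P) = 0 - s = -s)
B(k) = k³
1/(B(x(9, -4)) - 3954) = 1/((-1*9)³ - 3954) = 1/((-9)³ - 3954) = 1/(-729 - 3954) = 1/(-4683) = -1/4683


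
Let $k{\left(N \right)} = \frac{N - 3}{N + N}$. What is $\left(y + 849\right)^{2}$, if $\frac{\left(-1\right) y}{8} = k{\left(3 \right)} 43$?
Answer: $720801$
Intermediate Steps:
$k{\left(N \right)} = \frac{-3 + N}{2 N}$
$y = 0$ ($y = - 8 \frac{-3 + 3}{2 \cdot 3} \cdot 43 = - 8 \cdot \frac{1}{2} \cdot \frac{1}{3} \cdot 0 \cdot 43 = - 8 \cdot 0 \cdot 43 = \left(-8\right) 0 = 0$)
$\left(y + 849\right)^{2} = \left(0 + 849\right)^{2} = 849^{2} = 720801$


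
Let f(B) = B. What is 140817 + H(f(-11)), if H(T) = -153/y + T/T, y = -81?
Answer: 1267379/9 ≈ 1.4082e+5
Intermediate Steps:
H(T) = 26/9 (H(T) = -153/(-81) + T/T = -153*(-1/81) + 1 = 17/9 + 1 = 26/9)
140817 + H(f(-11)) = 140817 + 26/9 = 1267379/9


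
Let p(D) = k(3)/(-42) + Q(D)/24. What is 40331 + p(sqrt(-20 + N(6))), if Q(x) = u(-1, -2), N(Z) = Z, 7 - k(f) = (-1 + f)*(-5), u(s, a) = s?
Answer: 2258511/56 ≈ 40331.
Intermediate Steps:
k(f) = 2 + 5*f (k(f) = 7 - (-1 + f)*(-5) = 7 - (5 - 5*f) = 7 + (-5 + 5*f) = 2 + 5*f)
Q(x) = -1
p(D) = -25/56 (p(D) = (2 + 5*3)/(-42) - 1/24 = (2 + 15)*(-1/42) - 1*1/24 = 17*(-1/42) - 1/24 = -17/42 - 1/24 = -25/56)
40331 + p(sqrt(-20 + N(6))) = 40331 - 25/56 = 2258511/56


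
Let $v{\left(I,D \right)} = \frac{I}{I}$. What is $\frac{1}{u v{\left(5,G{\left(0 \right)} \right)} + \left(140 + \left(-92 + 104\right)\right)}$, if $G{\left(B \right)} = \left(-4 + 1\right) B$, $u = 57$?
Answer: $\frac{1}{209} \approx 0.0047847$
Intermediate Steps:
$G{\left(B \right)} = - 3 B$
$v{\left(I,D \right)} = 1$
$\frac{1}{u v{\left(5,G{\left(0 \right)} \right)} + \left(140 + \left(-92 + 104\right)\right)} = \frac{1}{57 \cdot 1 + \left(140 + \left(-92 + 104\right)\right)} = \frac{1}{57 + \left(140 + 12\right)} = \frac{1}{57 + 152} = \frac{1}{209}$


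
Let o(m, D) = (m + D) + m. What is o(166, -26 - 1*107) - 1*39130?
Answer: -38931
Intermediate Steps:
o(m, D) = D + 2*m (o(m, D) = (D + m) + m = D + 2*m)
o(166, -26 - 1*107) - 1*39130 = ((-26 - 1*107) + 2*166) - 1*39130 = ((-26 - 107) + 332) - 39130 = (-133 + 332) - 39130 = 199 - 39130 = -38931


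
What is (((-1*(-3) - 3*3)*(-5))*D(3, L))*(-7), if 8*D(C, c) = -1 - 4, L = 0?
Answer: 525/4 ≈ 131.25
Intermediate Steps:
D(C, c) = -5/8 (D(C, c) = (-1 - 4)/8 = (⅛)*(-5) = -5/8)
(((-1*(-3) - 3*3)*(-5))*D(3, L))*(-7) = (((-1*(-3) - 3*3)*(-5))*(-5/8))*(-7) = (((3 - 9)*(-5))*(-5/8))*(-7) = (-6*(-5)*(-5/8))*(-7) = (30*(-5/8))*(-7) = -75/4*(-7) = 525/4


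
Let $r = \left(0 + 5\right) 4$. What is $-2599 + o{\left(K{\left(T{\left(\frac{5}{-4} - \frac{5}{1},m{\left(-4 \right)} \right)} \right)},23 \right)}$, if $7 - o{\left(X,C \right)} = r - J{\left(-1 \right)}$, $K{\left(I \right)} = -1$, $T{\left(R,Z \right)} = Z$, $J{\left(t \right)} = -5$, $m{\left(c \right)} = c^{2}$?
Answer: $-2617$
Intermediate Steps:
$r = 20$ ($r = 5 \cdot 4 = 20$)
$o{\left(X,C \right)} = -18$ ($o{\left(X,C \right)} = 7 - \left(20 - -5\right) = 7 - \left(20 + 5\right) = 7 - 25 = -18$)
$-2599 + o{\left(K{\left(T{\left(\frac{5}{-4} - \frac{5}{1},m{\left(-4 \right)} \right)} \right)},23 \right)} = -2599 - 18 = -2617$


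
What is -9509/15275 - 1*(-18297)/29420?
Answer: -53621/89878100 ≈ -0.00059660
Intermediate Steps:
-9509/15275 - 1*(-18297)/29420 = -9509*1/15275 + 18297*(1/29420) = -9509/15275 + 18297/29420 = -53621/89878100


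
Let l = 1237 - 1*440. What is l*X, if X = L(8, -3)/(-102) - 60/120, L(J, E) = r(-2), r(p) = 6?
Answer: -15143/34 ≈ -445.38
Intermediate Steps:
l = 797 (l = 1237 - 440 = 797)
L(J, E) = 6
X = -19/34 (X = 6/(-102) - 60/120 = 6*(-1/102) - 60*1/120 = -1/17 - 1/2 = -19/34 ≈ -0.55882)
l*X = 797*(-19/34) = -15143/34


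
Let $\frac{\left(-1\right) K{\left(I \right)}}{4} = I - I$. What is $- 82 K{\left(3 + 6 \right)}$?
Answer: $0$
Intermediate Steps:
$K{\left(I \right)} = 0$ ($K{\left(I \right)} = - 4 \left(I - I\right) = \left(-4\right) 0 = 0$)
$- 82 K{\left(3 + 6 \right)} = \left(-82\right) 0 = 0$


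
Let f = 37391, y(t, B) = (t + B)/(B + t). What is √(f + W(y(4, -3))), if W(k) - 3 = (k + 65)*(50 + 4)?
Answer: √40958 ≈ 202.38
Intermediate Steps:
y(t, B) = 1 (y(t, B) = (B + t)/(B + t) = 1)
W(k) = 3513 + 54*k (W(k) = 3 + (k + 65)*(50 + 4) = 3 + (65 + k)*54 = 3 + (3510 + 54*k) = 3513 + 54*k)
√(f + W(y(4, -3))) = √(37391 + (3513 + 54*1)) = √(37391 + (3513 + 54)) = √(37391 + 3567) = √40958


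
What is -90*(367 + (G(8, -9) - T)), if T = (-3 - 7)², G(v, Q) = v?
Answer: -24750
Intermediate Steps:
T = 100 (T = (-10)² = 100)
-90*(367 + (G(8, -9) - T)) = -90*(367 + (8 - 1*100)) = -90*(367 + (8 - 100)) = -90*(367 - 92) = -90*275 = -24750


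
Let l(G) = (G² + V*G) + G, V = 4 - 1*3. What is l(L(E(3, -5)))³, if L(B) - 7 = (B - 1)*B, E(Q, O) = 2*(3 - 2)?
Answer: 970299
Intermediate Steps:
V = 1 (V = 4 - 3 = 1)
E(Q, O) = 2 (E(Q, O) = 2*1 = 2)
L(B) = 7 + B*(-1 + B) (L(B) = 7 + (B - 1)*B = 7 + (-1 + B)*B = 7 + B*(-1 + B))
l(G) = G² + 2*G (l(G) = (G² + 1*G) + G = (G² + G) + G = (G + G²) + G = G² + 2*G)
l(L(E(3, -5)))³ = ((7 + 2² - 1*2)*(2 + (7 + 2² - 1*2)))³ = ((7 + 4 - 2)*(2 + (7 + 4 - 2)))³ = (9*(2 + 9))³ = (9*11)³ = 99³ = 970299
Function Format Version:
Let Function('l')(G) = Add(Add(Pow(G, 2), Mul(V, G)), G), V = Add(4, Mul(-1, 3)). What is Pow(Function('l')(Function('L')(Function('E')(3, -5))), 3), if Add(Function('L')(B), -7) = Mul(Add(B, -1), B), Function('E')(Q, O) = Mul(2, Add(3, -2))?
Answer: 970299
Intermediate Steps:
V = 1 (V = Add(4, -3) = 1)
Function('E')(Q, O) = 2 (Function('E')(Q, O) = Mul(2, 1) = 2)
Function('L')(B) = Add(7, Mul(B, Add(-1, B))) (Function('L')(B) = Add(7, Mul(Add(B, -1), B)) = Add(7, Mul(Add(-1, B), B)) = Add(7, Mul(B, Add(-1, B))))
Function('l')(G) = Add(Pow(G, 2), Mul(2, G)) (Function('l')(G) = Add(Add(Pow(G, 2), Mul(1, G)), G) = Add(Add(Pow(G, 2), G), G) = Add(Add(G, Pow(G, 2)), G) = Add(Pow(G, 2), Mul(2, G)))
Pow(Function('l')(Function('L')(Function('E')(3, -5))), 3) = Pow(Mul(Add(7, Pow(2, 2), Mul(-1, 2)), Add(2, Add(7, Pow(2, 2), Mul(-1, 2)))), 3) = Pow(Mul(Add(7, 4, -2), Add(2, Add(7, 4, -2))), 3) = Pow(Mul(9, Add(2, 9)), 3) = Pow(Mul(9, 11), 3) = Pow(99, 3) = 970299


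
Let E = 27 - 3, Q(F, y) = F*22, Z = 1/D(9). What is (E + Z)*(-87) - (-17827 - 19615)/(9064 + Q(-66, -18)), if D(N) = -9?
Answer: -23674247/11418 ≈ -2073.4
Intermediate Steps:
Z = -⅑ (Z = 1/(-9) = -⅑ ≈ -0.11111)
Q(F, y) = 22*F
E = 24
(E + Z)*(-87) - (-17827 - 19615)/(9064 + Q(-66, -18)) = (24 - ⅑)*(-87) - (-17827 - 19615)/(9064 + 22*(-66)) = (215/9)*(-87) - (-37442)/(9064 - 1452) = -6235/3 - (-37442)/7612 = -6235/3 - 1*(-18721/3806) = -6235/3 + 18721/3806 = -23674247/11418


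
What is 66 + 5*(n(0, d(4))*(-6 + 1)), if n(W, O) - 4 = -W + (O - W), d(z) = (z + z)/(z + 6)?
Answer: -54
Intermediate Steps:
d(z) = 2*z/(6 + z) (d(z) = (2*z)/(6 + z) = 2*z/(6 + z))
n(W, O) = 4 + O - 2*W (n(W, O) = 4 + (-W + (O - W)) = 4 + (O - 2*W) = 4 + O - 2*W)
66 + 5*(n(0, d(4))*(-6 + 1)) = 66 + 5*((4 + 2*4/(6 + 4) - 2*0)*(-6 + 1)) = 66 + 5*((4 + 2*4/10 + 0)*(-5)) = 66 + 5*((4 + 2*4*(⅒) + 0)*(-5)) = 66 + 5*((4 + ⅘ + 0)*(-5)) = 66 + 5*((24/5)*(-5)) = 66 + 5*(-24) = 66 - 120 = -54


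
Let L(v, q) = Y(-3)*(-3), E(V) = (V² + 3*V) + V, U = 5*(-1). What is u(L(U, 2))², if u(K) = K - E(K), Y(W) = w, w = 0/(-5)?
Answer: 0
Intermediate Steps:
U = -5
w = 0 (w = 0*(-⅕) = 0)
E(V) = V² + 4*V
Y(W) = 0
L(v, q) = 0 (L(v, q) = 0*(-3) = 0)
u(K) = K - K*(4 + K)
u(L(U, 2))² = (0*(-3 - 1*0))² = (0*(-3 + 0))² = (0*(-3))² = 0² = 0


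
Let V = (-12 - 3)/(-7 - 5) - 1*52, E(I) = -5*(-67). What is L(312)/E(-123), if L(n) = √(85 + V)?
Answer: √137/670 ≈ 0.017470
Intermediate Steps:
E(I) = 335
V = -203/4 (V = -15/(-12) - 52 = -15*(-1/12) - 52 = 5/4 - 52 = -203/4 ≈ -50.750)
L(n) = √137/2 (L(n) = √(85 - 203/4) = √(137/4) = √137/2)
L(312)/E(-123) = (√137/2)/335 = (√137/2)*(1/335) = √137/670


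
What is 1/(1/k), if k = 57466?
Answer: 57466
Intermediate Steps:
1/(1/k) = 1/(1/57466) = 57466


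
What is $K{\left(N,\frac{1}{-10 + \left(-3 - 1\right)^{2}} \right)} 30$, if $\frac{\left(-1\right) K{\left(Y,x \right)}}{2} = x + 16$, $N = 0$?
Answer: $-970$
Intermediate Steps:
$K{\left(Y,x \right)} = -32 - 2 x$ ($K{\left(Y,x \right)} = - 2 \left(x + 16\right) = - 2 \left(16 + x\right) = -32 - 2 x$)
$K{\left(N,\frac{1}{-10 + \left(-3 - 1\right)^{2}} \right)} 30 = \left(-32 - \frac{2}{-10 + \left(-3 - 1\right)^{2}}\right) 30 = \left(-32 - \frac{2}{-10 + \left(-4\right)^{2}}\right) 30 = \left(-32 - \frac{2}{-10 + 16}\right) 30 = \left(-32 - \frac{2}{6}\right) 30 = \left(-32 - \frac{1}{3}\right) 30 = \left(- \frac{97}{3}\right) 30 = -970$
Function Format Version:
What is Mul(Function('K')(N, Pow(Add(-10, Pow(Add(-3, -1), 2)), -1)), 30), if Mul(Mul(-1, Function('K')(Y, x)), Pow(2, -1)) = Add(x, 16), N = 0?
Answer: -970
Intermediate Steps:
Function('K')(Y, x) = Add(-32, Mul(-2, x)) (Function('K')(Y, x) = Mul(-2, Add(x, 16)) = Mul(-2, Add(16, x)) = Add(-32, Mul(-2, x)))
Mul(Function('K')(N, Pow(Add(-10, Pow(Add(-3, -1), 2)), -1)), 30) = Mul(Add(-32, Mul(-2, Pow(Add(-10, Pow(Add(-3, -1), 2)), -1))), 30) = Mul(Add(-32, Mul(-2, Pow(Add(-10, Pow(-4, 2)), -1))), 30) = Mul(Add(-32, Mul(-2, Pow(Add(-10, 16), -1))), 30) = Mul(Add(-32, Mul(-2, Pow(6, -1))), 30) = Mul(Add(-32, Mul(-2, Rational(1, 6))), 30) = Mul(Add(-32, Rational(-1, 3)), 30) = Mul(Rational(-97, 3), 30) = -970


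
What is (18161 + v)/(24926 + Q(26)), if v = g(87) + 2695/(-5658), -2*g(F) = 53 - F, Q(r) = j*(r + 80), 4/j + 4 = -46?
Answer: 2571210725/3524583204 ≈ 0.72951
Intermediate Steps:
j = -2/25 (j = 4/(-4 - 46) = 4/(-50) = 4*(-1/50) = -2/25 ≈ -0.080000)
Q(r) = -32/5 - 2*r/25 (Q(r) = -2*(r + 80)/25 = -2*(80 + r)/25 = -32/5 - 2*r/25)
g(F) = -53/2 + F/2 (g(F) = -(53 - F)/2 = -53/2 + F/2)
v = 93491/5658 (v = (-53/2 + (½)*87) + 2695/(-5658) = (-53/2 + 87/2) + 2695*(-1/5658) = 17 - 2695/5658 = 93491/5658 ≈ 16.524)
(18161 + v)/(24926 + Q(26)) = (18161 + 93491/5658)/(24926 + (-32/5 - 2/25*26)) = 102848429/(5658*(24926 + (-32/5 - 52/25))) = 102848429/(5658*(24926 - 212/25)) = 102848429/(5658*(622938/25)) = (102848429/5658)*(25/622938) = 2571210725/3524583204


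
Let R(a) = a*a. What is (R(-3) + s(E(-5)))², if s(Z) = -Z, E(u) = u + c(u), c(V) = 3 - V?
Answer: 36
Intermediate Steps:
R(a) = a²
E(u) = 3 (E(u) = u + (3 - u) = 3)
(R(-3) + s(E(-5)))² = ((-3)² - 1*3)² = (9 - 3)² = 6² = 36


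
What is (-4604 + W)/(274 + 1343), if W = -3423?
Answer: -8027/1617 ≈ -4.9641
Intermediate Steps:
(-4604 + W)/(274 + 1343) = (-4604 - 3423)/(274 + 1343) = -8027/1617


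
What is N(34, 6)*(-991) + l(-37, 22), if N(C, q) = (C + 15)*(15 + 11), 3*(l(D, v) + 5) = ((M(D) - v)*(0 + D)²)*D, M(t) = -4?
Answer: -2470639/3 ≈ -8.2355e+5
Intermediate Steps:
l(D, v) = -5 + D³*(-4 - v)/3 (l(D, v) = -5 + (((-4 - v)*(0 + D)²)*D)/3 = -5 + (((-4 - v)*D²)*D)/3 = -5 + ((D²*(-4 - v))*D)/3 = -5 + (D³*(-4 - v))/3 = -5 + D³*(-4 - v)/3)
N(C, q) = 390 + 26*C (N(C, q) = (15 + C)*26 = 390 + 26*C)
N(34, 6)*(-991) + l(-37, 22) = (390 + 26*34)*(-991) + (-5 - 4/3*(-37)³ - ⅓*22*(-37)³) = (390 + 884)*(-991) + (-5 - 4/3*(-50653) - ⅓*22*(-50653)) = 1274*(-991) + (-5 + 202612/3 + 1114366/3) = -1262534 + 1316963/3 = -2470639/3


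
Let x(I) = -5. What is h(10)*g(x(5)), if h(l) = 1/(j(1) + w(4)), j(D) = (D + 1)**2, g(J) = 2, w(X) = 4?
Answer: 1/4 ≈ 0.25000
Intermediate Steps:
j(D) = (1 + D)**2
h(l) = 1/8 (h(l) = 1/((1 + 1)**2 + 4) = 1/(2**2 + 4) = 1/(4 + 4) = 1/8)
h(10)*g(x(5)) = (1/8)*2 = 1/4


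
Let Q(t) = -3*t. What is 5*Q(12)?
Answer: -180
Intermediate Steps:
5*Q(12) = 5*(-3*12) = 5*(-36) = -180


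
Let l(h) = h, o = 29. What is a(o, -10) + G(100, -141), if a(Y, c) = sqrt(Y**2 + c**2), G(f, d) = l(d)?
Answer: -141 + sqrt(941) ≈ -110.32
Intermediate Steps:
G(f, d) = d
a(o, -10) + G(100, -141) = sqrt(29**2 + (-10)**2) - 141 = sqrt(841 + 100) - 141 = sqrt(941) - 141 = -141 + sqrt(941)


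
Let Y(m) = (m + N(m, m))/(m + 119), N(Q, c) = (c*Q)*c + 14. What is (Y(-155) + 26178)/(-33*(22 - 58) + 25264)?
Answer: 583303/119034 ≈ 4.9003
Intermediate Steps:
N(Q, c) = 14 + Q*c² (N(Q, c) = (Q*c)*c + 14 = Q*c² + 14 = 14 + Q*c²)
Y(m) = (14 + m + m³)/(119 + m) (Y(m) = (m + (14 + m*m²))/(m + 119) = (m + (14 + m³))/(119 + m) = (14 + m + m³)/(119 + m))
(Y(-155) + 26178)/(-33*(22 - 58) + 25264) = ((14 - 155 + (-155)³)/(119 - 155) + 26178)/(-33*(22 - 58) + 25264) = ((14 - 155 - 3723875)/(-36) + 26178)/(-33*(-36) + 25264) = (-1/36*(-3724016) + 26178)/(1188 + 25264) = (931004/9 + 26178)/26452 = (1166606/9)*(1/26452) = 583303/119034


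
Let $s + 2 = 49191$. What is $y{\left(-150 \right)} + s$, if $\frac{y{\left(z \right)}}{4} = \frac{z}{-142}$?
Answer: $\frac{3492719}{71} \approx 49193.0$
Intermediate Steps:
$y{\left(z \right)} = - \frac{2 z}{71}$ ($y{\left(z \right)} = 4 \frac{z}{-142} = 4 z \left(- \frac{1}{142}\right) = 4 \left(- \frac{z}{142}\right) = - \frac{2 z}{71}$)
$s = 49189$ ($s = -2 + 49191 = 49189$)
$y{\left(-150 \right)} + s = \left(- \frac{2}{71}\right) \left(-150\right) + 49189 = \frac{300}{71} + 49189 = \frac{3492719}{71}$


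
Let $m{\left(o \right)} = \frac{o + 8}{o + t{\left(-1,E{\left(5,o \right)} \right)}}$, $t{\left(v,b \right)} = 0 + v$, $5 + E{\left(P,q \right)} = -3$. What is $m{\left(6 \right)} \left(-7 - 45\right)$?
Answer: $- \frac{728}{5} \approx -145.6$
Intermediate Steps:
$E{\left(P,q \right)} = -8$ ($E{\left(P,q \right)} = -5 - 3 = -8$)
$t{\left(v,b \right)} = v$
$m{\left(o \right)} = \frac{8 + o}{-1 + o}$ ($m{\left(o \right)} = \frac{o + 8}{o - 1} = \frac{8 + o}{-1 + o}$)
$m{\left(6 \right)} \left(-7 - 45\right) = \frac{8 + 6}{-1 + 6} \left(-7 - 45\right) = \frac{1}{5} \cdot 14 \left(-52\right) = \frac{14}{5} \left(-52\right) = - \frac{728}{5}$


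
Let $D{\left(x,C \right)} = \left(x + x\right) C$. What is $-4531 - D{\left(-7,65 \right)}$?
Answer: $-3621$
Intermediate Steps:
$D{\left(x,C \right)} = 2 C x$ ($D{\left(x,C \right)} = 2 x C = 2 C x$)
$-4531 - D{\left(-7,65 \right)} = -4531 - 2 \cdot 65 \left(-7\right) = -4531 - -910 = -4531 + 910 = -3621$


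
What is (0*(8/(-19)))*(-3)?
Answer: 0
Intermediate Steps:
(0*(8/(-19)))*(-3) = (0*(8*(-1/19)))*(-3) = (0*(-8/19))*(-3) = 0*(-3) = 0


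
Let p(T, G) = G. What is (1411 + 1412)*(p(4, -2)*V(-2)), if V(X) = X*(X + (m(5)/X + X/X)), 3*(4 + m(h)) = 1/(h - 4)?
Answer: 9410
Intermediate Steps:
m(h) = -4 + 1/(3*(-4 + h)) (m(h) = -4 + 1/(3*(h - 4)) = -4 + 1/(3*(-4 + h)))
V(X) = X*(1 + X - 11/(3*X)) (V(X) = X*(X + (((49 - 12*5)/(3*(-4 + 5)))/X + X/X)) = X*(X + (((⅓)*(49 - 60)/1)/X + 1)) = X*(X + (((⅓)*1*(-11))/X + 1)) = X*(X + (-11/(3*X) + 1)) = X*(X + (1 - 11/(3*X))) = X*(1 + X - 11/(3*X)))
(1411 + 1412)*(p(4, -2)*V(-2)) = (1411 + 1412)*(-2*(-11/3 - 2 + (-2)²)) = 2823*(-2*(-11/3 - 2 + 4)) = 2823*(-2*(-5/3)) = 2823*(10/3) = 9410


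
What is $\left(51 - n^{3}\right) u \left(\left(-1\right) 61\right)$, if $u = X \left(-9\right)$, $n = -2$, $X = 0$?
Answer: $0$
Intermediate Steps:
$u = 0$ ($u = 0 \left(-9\right) = 0$)
$\left(51 - n^{3}\right) u \left(\left(-1\right) 61\right) = \left(51 - \left(-2\right)^{3}\right) 0 \left(\left(-1\right) 61\right) = \left(51 - -8\right) 0 \left(-61\right) = \left(51 + 8\right) 0 \left(-61\right) = 59 \cdot 0 \left(-61\right) = 0 \left(-61\right) = 0$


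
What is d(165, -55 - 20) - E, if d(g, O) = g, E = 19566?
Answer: -19401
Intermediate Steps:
d(165, -55 - 20) - E = 165 - 1*19566 = 165 - 19566 = -19401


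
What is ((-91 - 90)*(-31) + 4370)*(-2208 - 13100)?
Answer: -152789148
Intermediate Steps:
((-91 - 90)*(-31) + 4370)*(-2208 - 13100) = (-181*(-31) + 4370)*(-15308) = (5611 + 4370)*(-15308) = 9981*(-15308) = -152789148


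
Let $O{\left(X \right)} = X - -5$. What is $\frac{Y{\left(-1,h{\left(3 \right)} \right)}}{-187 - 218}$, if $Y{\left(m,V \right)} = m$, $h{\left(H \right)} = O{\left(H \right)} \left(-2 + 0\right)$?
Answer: $\frac{1}{405} \approx 0.0024691$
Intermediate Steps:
$O{\left(X \right)} = 5 + X$ ($O{\left(X \right)} = X + 5 = 5 + X$)
$h{\left(H \right)} = -10 - 2 H$ ($h{\left(H \right)} = \left(5 + H\right) \left(-2 + 0\right) = \left(5 + H\right) \left(-2\right) = -10 - 2 H$)
$\frac{Y{\left(-1,h{\left(3 \right)} \right)}}{-187 - 218} = \frac{1}{-187 - 218} \left(-1\right) = \frac{1}{-405} \left(-1\right) = \left(- \frac{1}{405}\right) \left(-1\right) = \frac{1}{405}$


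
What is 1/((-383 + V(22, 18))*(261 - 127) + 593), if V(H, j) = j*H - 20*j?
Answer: -1/45905 ≈ -2.1784e-5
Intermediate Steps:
V(H, j) = -20*j + H*j (V(H, j) = H*j - 20*j = -20*j + H*j)
1/((-383 + V(22, 18))*(261 - 127) + 593) = 1/((-383 + 18*(-20 + 22))*(261 - 127) + 593) = 1/((-383 + 18*2)*134 + 593) = 1/((-383 + 36)*134 + 593) = 1/(-347*134 + 593) = 1/(-46498 + 593) = 1/(-45905) = -1/45905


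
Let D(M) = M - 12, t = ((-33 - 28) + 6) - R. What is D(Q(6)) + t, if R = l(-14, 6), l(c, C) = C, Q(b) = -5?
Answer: -78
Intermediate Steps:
R = 6
t = -61 (t = ((-33 - 28) + 6) - 1*6 = (-61 + 6) - 6 = -55 - 6 = -61)
D(M) = -12 + M
D(Q(6)) + t = (-12 - 5) - 61 = -17 - 61 = -78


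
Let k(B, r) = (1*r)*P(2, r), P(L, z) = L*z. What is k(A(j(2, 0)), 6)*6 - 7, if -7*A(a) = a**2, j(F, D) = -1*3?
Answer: 425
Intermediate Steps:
j(F, D) = -3
A(a) = -a**2/7
k(B, r) = 2*r**2 (k(B, r) = (1*r)*(2*r) = r*(2*r) = 2*r**2)
k(A(j(2, 0)), 6)*6 - 7 = (2*6**2)*6 - 7 = (2*36)*6 - 7 = 72*6 - 7 = 432 - 7 = 425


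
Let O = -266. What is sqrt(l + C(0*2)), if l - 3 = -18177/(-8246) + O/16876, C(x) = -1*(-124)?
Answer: sqrt(39090375586081337)/17394937 ≈ 11.366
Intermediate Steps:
C(x) = 124
l = 90255013/17394937 (l = 3 + (-18177/(-8246) - 266/16876) = 3 + (-18177*(-1/8246) - 266*1/16876) = 3 + (18177/8246 - 133/8438) = 3 + 38070202/17394937 = 90255013/17394937 ≈ 5.1886)
sqrt(l + C(0*2)) = sqrt(90255013/17394937 + 124) = sqrt(2247227201/17394937) = sqrt(39090375586081337)/17394937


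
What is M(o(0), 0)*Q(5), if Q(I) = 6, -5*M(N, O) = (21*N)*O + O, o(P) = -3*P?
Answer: 0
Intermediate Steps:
M(N, O) = -O/5 - 21*N*O/5 (M(N, O) = -((21*N)*O + O)/5 = -(21*N*O + O)/5 = -(O + 21*N*O)/5 = -O/5 - 21*N*O/5)
M(o(0), 0)*Q(5) = -1/5*0*(1 + 21*(-3*0))*6 = -1/5*0*(1 + 21*0)*6 = -1/5*0*(1 + 0)*6 = -1/5*0*1*6 = 0*6 = 0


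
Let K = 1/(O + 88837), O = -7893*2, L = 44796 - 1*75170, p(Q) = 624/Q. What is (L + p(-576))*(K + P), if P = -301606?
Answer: 92309333195315/10076 ≈ 9.1613e+9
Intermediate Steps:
L = -30374 (L = 44796 - 75170 = -30374)
O = -15786
K = 1/73051 (K = 1/(-15786 + 88837) = 1/73051 ≈ 1.3689e-5)
(L + p(-576))*(K + P) = (-30374 + 624/(-576))*(1/73051 - 301606) = (-30374 + 624*(-1/576))*(-22032619905/73051) = (-30374 - 13/12)*(-22032619905/73051) = -364501/12*(-22032619905/73051) = 92309333195315/10076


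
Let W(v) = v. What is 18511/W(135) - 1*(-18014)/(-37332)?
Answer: 38256709/279990 ≈ 136.64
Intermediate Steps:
18511/W(135) - 1*(-18014)/(-37332) = 18511/135 - 1*(-18014)/(-37332) = 18511*(1/135) + 18014*(-1/37332) = 18511/135 - 9007/18666 = 38256709/279990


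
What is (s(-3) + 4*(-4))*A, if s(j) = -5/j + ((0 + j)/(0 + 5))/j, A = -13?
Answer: 2756/15 ≈ 183.73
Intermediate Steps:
s(j) = ⅕ - 5/j (s(j) = -5/j + (j/5)/j = -5/j + ⅕ = ⅕ - 5/j)
(s(-3) + 4*(-4))*A = ((⅕)*(-25 - 3)/(-3) + 4*(-4))*(-13) = ((⅕)*(-⅓)*(-28) - 16)*(-13) = (28/15 - 16)*(-13) = -212/15*(-13) = 2756/15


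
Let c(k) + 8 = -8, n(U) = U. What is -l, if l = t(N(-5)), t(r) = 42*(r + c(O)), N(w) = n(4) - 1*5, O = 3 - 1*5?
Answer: 714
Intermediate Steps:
O = -2 (O = 3 - 5 = -2)
c(k) = -16 (c(k) = -8 - 8 = -16)
N(w) = -1 (N(w) = 4 - 1*5 = 4 - 5 = -1)
t(r) = -672 + 42*r (t(r) = 42*(r - 16) = 42*(-16 + r) = -672 + 42*r)
l = -714 (l = -672 + 42*(-1) = -672 - 42 = -714)
-l = -1*(-714) = 714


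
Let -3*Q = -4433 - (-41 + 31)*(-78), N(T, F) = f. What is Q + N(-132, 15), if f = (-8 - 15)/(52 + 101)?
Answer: 265840/153 ≈ 1737.5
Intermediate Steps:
f = -23/153 ≈ -0.15033
N(T, F) = -23/153
Q = 5213/3 (Q = -(-4433 - (-41 + 31)*(-78))/3 = -(-4433 - (-10)*(-78))/3 = -(-4433 - 1*780)/3 = -(-4433 - 780)/3 = -⅓*(-5213) = 5213/3 ≈ 1737.7)
Q + N(-132, 15) = 5213/3 - 23/153 = 265840/153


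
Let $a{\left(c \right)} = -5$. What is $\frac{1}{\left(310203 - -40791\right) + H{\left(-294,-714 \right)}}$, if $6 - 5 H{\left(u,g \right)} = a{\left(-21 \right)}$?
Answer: $\frac{5}{1754981} \approx 2.849 \cdot 10^{-6}$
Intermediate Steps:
$H{\left(u,g \right)} = \frac{11}{5}$ ($H{\left(u,g \right)} = \frac{6}{5} - -1 = \frac{6}{5} + 1 = \frac{11}{5}$)
$\frac{1}{\left(310203 - -40791\right) + H{\left(-294,-714 \right)}} = \frac{1}{\left(310203 - -40791\right) + \frac{11}{5}} = \frac{1}{\left(310203 + 40791\right) + \frac{11}{5}} = \frac{1}{350994 + \frac{11}{5}} = \frac{1}{\frac{1754981}{5}} = \frac{5}{1754981}$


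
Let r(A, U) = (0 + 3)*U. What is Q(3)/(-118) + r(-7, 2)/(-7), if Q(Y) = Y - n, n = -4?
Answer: -757/826 ≈ -0.91646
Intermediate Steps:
r(A, U) = 3*U
Q(Y) = 4 + Y (Q(Y) = Y - 1*(-4) = Y + 4 = 4 + Y)
Q(3)/(-118) + r(-7, 2)/(-7) = (4 + 3)/(-118) + (3*2)/(-7) = 7*(-1/118) + 6*(-1/7) = -7/118 - 6/7 = -757/826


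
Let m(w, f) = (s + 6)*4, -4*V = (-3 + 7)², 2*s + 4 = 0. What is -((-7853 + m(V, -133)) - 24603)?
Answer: 32440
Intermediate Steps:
s = -2 (s = -2 + (½)*0 = -2 + 0 = -2)
V = -4 (V = -(-3 + 7)²/4 = -¼*4² = -¼*16 = -4)
m(w, f) = 16 (m(w, f) = (-2 + 6)*4 = 4*4 = 16)
-((-7853 + m(V, -133)) - 24603) = -((-7853 + 16) - 24603) = -(-7837 - 24603) = -1*(-32440) = 32440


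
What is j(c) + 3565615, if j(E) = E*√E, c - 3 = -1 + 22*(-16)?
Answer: 3565615 - 1750*I*√14 ≈ 3.5656e+6 - 6547.9*I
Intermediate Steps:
c = -350 (c = 3 + (-1 + 22*(-16)) = 3 + (-1 - 352) = 3 - 353 = -350)
j(E) = E^(3/2)
j(c) + 3565615 = (-350)^(3/2) + 3565615 = -1750*I*√14 + 3565615 = 3565615 - 1750*I*√14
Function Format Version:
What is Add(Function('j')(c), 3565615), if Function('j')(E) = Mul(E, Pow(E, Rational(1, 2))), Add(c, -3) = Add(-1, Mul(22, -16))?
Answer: Add(3565615, Mul(-1750, I, Pow(14, Rational(1, 2)))) ≈ Add(3.5656e+6, Mul(-6547.9, I))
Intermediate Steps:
c = -350 (c = Add(3, Add(-1, Mul(22, -16))) = Add(3, Add(-1, -352)) = Add(3, -353) = -350)
Function('j')(E) = Pow(E, Rational(3, 2))
Add(Function('j')(c), 3565615) = Add(Pow(-350, Rational(3, 2)), 3565615) = Add(Mul(-1750, I, Pow(14, Rational(1, 2))), 3565615) = Add(3565615, Mul(-1750, I, Pow(14, Rational(1, 2))))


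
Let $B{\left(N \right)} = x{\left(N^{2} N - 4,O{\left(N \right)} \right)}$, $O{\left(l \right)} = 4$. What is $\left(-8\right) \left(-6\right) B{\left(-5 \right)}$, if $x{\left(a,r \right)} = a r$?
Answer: $-24768$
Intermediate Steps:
$B{\left(N \right)} = -16 + 4 N^{3}$ ($B{\left(N \right)} = \left(N^{2} N - 4\right) 4 = \left(N^{3} - 4\right) 4 = \left(-4 + N^{3}\right) 4 = -16 + 4 N^{3}$)
$\left(-8\right) \left(-6\right) B{\left(-5 \right)} = \left(-8\right) \left(-6\right) \left(-16 + 4 \left(-5\right)^{3}\right) = 48 \left(-16 + 4 \left(-125\right)\right) = 48 \left(-16 - 500\right) = 48 \left(-516\right) = -24768$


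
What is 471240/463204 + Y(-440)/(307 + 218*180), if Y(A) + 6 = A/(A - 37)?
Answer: 4470981544/4395293127 ≈ 1.0172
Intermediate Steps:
Y(A) = -6 + A/(-37 + A) (Y(A) = -6 + A/(A - 37) = -6 + A/(-37 + A))
471240/463204 + Y(-440)/(307 + 218*180) = 471240/463204 + ((222 - 5*(-440))/(-37 - 440))/(307 + 218*180) = 471240*(1/463204) + ((222 + 2200)/(-477))/(307 + 39240) = 16830/16543 - 1/477*2422/39547 = 16830/16543 - 2422/477*1/39547 = 16830/16543 - 2422/18863919 = 4470981544/4395293127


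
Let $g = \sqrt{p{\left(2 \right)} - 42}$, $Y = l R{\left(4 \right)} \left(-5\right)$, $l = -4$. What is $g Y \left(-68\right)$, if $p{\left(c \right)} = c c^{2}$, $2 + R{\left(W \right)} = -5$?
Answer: $9520 i \sqrt{34} \approx 55511.0 i$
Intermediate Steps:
$R{\left(W \right)} = -7$ ($R{\left(W \right)} = -2 - 5 = -7$)
$Y = -140$ ($Y = \left(-4\right) \left(-7\right) \left(-5\right) = 28 \left(-5\right) = -140$)
$p{\left(c \right)} = c^{3}$
$g = i \sqrt{34}$ ($g = \sqrt{2^{3} - 42} = \sqrt{8 - 42} = \sqrt{-34} = i \sqrt{34} \approx 5.8309 i$)
$g Y \left(-68\right) = i \sqrt{34} \left(-140\right) \left(-68\right) = - 140 i \sqrt{34} \left(-68\right) = 9520 i \sqrt{34}$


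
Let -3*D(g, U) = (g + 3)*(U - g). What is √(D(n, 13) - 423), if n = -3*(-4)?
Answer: 2*I*√107 ≈ 20.688*I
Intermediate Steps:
n = 12
D(g, U) = -(3 + g)*(U - g)/3 (D(g, U) = -(g + 3)*(U - g)/3 = -(3 + g)*(U - g)/3)
√(D(n, 13) - 423) = √((12 - 1*13 + (⅓)*12² - ⅓*13*12) - 423) = √((12 - 13 + (⅓)*144 - 52) - 423) = √((12 - 13 + 48 - 52) - 423) = √(-5 - 423) = √(-428) = 2*I*√107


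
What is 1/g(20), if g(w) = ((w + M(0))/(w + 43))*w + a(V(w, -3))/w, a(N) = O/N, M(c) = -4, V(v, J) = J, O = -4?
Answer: 315/1621 ≈ 0.19432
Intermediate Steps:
a(N) = -4/N
g(w) = 4/(3*w) + w*(-4 + w)/(43 + w) (g(w) = ((w - 4)/(w + 43))*w + (-4/(-3))/w = ((-4 + w)/(43 + w))*w + (-4*(-1/3))/w = ((-4 + w)/(43 + w))*w + 4/(3*w) = w*(-4 + w)/(43 + w) + 4/(3*w) = 4/(3*w) + w*(-4 + w)/(43 + w))
1/g(20) = 1/((1/3)*(172 - 12*20**2 + 3*20**3 + 4*20)/(20*(43 + 20))) = 1/((1/3)*(1/20)*(172 - 12*400 + 3*8000 + 80)/63) = 1/((1/3)*(1/20)*(1/63)*(172 - 4800 + 24000 + 80)) = 1/((1/3)*(1/20)*(1/63)*19452) = 1/(1621/315) = 315/1621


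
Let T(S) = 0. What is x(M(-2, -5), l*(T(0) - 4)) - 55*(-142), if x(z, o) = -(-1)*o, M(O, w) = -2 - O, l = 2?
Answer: 7802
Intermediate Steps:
x(z, o) = o
x(M(-2, -5), l*(T(0) - 4)) - 55*(-142) = 2*(0 - 4) - 55*(-142) = 2*(-4) + 7810 = -8 + 7810 = 7802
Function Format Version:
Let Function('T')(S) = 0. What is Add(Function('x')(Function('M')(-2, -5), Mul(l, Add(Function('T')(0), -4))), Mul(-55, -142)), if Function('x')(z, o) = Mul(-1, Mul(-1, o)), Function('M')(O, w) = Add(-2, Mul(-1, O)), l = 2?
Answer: 7802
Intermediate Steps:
Function('x')(z, o) = o
Add(Function('x')(Function('M')(-2, -5), Mul(l, Add(Function('T')(0), -4))), Mul(-55, -142)) = Add(Mul(2, Add(0, -4)), Mul(-55, -142)) = Add(Mul(2, -4), 7810) = Add(-8, 7810) = 7802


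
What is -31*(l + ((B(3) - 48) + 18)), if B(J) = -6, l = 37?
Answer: -31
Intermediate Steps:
-31*(l + ((B(3) - 48) + 18)) = -31*(37 + ((-6 - 48) + 18)) = -31*(37 + (-54 + 18)) = -31*(37 - 36) = -31*1 = -31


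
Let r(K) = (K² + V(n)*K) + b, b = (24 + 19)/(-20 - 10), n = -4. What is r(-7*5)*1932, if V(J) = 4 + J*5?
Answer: 17229254/5 ≈ 3.4459e+6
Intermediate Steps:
V(J) = 4 + 5*J
b = -43/30 (b = 43/(-30) = 43*(-1/30) = -43/30 ≈ -1.4333)
r(K) = -43/30 + K² - 16*K (r(K) = (K² + (4 + 5*(-4))*K) - 43/30 = (K² + (4 - 20)*K) - 43/30 = (K² - 16*K) - 43/30 = -43/30 + K² - 16*K)
r(-7*5)*1932 = (-43/30 + (-7*5)² - (-112)*5)*1932 = (-43/30 + (-35)² - 16*(-35))*1932 = (-43/30 + 1225 + 560)*1932 = (53507/30)*1932 = 17229254/5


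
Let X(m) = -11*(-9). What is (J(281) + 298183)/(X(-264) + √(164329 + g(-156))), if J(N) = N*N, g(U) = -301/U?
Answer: -5824611936/24106669 + 18857200*√1599663/24106669 ≈ 747.74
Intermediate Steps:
J(N) = N²
X(m) = 99
(J(281) + 298183)/(X(-264) + √(164329 + g(-156))) = (281² + 298183)/(99 + √(164329 - 301/(-156))) = (78961 + 298183)/(99 + √(164329 - 301*(-1/156))) = 377144/(99 + √(164329 + 301/156)) = 377144/(99 + √(25635625/156)) = 377144/(99 + 25*√1599663/78)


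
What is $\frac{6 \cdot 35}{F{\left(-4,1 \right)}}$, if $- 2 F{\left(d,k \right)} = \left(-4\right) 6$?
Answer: $\frac{35}{2} \approx 17.5$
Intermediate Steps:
$F{\left(d,k \right)} = 12$ ($F{\left(d,k \right)} = - \frac{\left(-4\right) 6}{2} = \left(- \frac{1}{2}\right) \left(-24\right) = 12$)
$\frac{6 \cdot 35}{F{\left(-4,1 \right)}} = \frac{6 \cdot 35}{12} = 210 \cdot \frac{1}{12} = \frac{35}{2}$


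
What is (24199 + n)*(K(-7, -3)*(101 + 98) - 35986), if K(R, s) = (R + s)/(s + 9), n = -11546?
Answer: -1378582309/3 ≈ -4.5953e+8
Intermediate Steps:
K(R, s) = (R + s)/(9 + s)
(24199 + n)*(K(-7, -3)*(101 + 98) - 35986) = (24199 - 11546)*(((-7 - 3)/(9 - 3))*(101 + 98) - 35986) = 12653*((-10/6)*199 - 35986) = 12653*(((1/6)*(-10))*199 - 35986) = 12653*(-5/3*199 - 35986) = 12653*(-995/3 - 35986) = 12653*(-108953/3) = -1378582309/3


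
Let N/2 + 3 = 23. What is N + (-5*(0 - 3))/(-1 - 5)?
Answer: 75/2 ≈ 37.500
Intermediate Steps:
N = 40 (N = -6 + 2*23 = -6 + 46 = 40)
N + (-5*(0 - 3))/(-1 - 5) = 40 + (-5*(0 - 3))/(-1 - 5) = 40 + (-5*(-3))/(-6) = 40 - 1/6*15 = 40 - 5/2 = 75/2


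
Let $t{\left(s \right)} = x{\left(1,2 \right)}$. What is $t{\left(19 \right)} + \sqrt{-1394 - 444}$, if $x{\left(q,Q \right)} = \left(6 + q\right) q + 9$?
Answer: $16 + i \sqrt{1838} \approx 16.0 + 42.872 i$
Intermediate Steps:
$x{\left(q,Q \right)} = 9 + q \left(6 + q\right)$ ($x{\left(q,Q \right)} = q \left(6 + q\right) + 9 = 9 + q \left(6 + q\right)$)
$t{\left(s \right)} = 16$ ($t{\left(s \right)} = 9 + 1^{2} + 6 \cdot 1 = 9 + 1 + 6 = 16$)
$t{\left(19 \right)} + \sqrt{-1394 - 444} = 16 + \sqrt{-1394 - 444} = 16 + \sqrt{-1838} = 16 + i \sqrt{1838}$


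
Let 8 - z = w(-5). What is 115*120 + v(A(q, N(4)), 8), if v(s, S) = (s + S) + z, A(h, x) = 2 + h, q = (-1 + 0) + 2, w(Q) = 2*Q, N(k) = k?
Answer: 13829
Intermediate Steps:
q = 1 (q = -1 + 2 = 1)
z = 18 (z = 8 - 2*(-5) = 8 - 1*(-10) = 8 + 10 = 18)
v(s, S) = 18 + S + s (v(s, S) = (s + S) + 18 = (S + s) + 18 = 18 + S + s)
115*120 + v(A(q, N(4)), 8) = 115*120 + (18 + 8 + (2 + 1)) = 13800 + (18 + 8 + 3) = 13800 + 29 = 13829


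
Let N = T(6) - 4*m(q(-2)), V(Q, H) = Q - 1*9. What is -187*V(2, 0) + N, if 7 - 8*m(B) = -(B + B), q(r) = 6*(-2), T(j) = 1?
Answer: 2637/2 ≈ 1318.5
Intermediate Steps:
q(r) = -12
V(Q, H) = -9 + Q (V(Q, H) = Q - 9 = -9 + Q)
m(B) = 7/8 + B/4 (m(B) = 7/8 - (-1)*(B + B)/8 = 7/8 - (-1)*2*B/8 = 7/8 - (-1)*B/4 = 7/8 + B/4)
N = 19/2 (N = 1 - 4*(7/8 + (¼)*(-12)) = 1 - 4*(7/8 - 3) = 1 - 4*(-17/8) = 1 + 17/2 = 19/2 ≈ 9.5000)
-187*V(2, 0) + N = -187*(-9 + 2) + 19/2 = -187*(-7) + 19/2 = 1309 + 19/2 = 2637/2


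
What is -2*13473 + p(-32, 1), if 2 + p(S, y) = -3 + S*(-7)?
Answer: -26727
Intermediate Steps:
p(S, y) = -5 - 7*S (p(S, y) = -2 + (-3 + S*(-7)) = -2 + (-3 - 7*S) = -5 - 7*S)
-2*13473 + p(-32, 1) = -2*13473 + (-5 - 7*(-32)) = -26946 + (-5 + 224) = -26946 + 219 = -26727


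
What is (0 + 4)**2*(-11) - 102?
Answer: -278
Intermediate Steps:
(0 + 4)**2*(-11) - 102 = 4**2*(-11) - 102 = 16*(-11) - 102 = -176 - 102 = -278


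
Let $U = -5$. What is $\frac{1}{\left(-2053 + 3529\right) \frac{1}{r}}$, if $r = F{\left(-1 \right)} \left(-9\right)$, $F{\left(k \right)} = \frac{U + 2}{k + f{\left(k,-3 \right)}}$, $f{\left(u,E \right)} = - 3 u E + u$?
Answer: $- \frac{3}{1804} \approx -0.001663$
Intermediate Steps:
$f{\left(u,E \right)} = u - 3 E u$ ($f{\left(u,E \right)} = - 3 E u + u = u - 3 E u$)
$F{\left(k \right)} = - \frac{3}{11 k}$ ($F{\left(k \right)} = \frac{-5 + 2}{k + k \left(1 - -9\right)} = - \frac{3}{k + k \left(1 + 9\right)} = - \frac{3}{k + k 10} = - \frac{3}{k + 10 k} = - \frac{3}{11 k}$)
$r = - \frac{27}{11}$ ($r = - \frac{3}{11 \left(-1\right)} \left(-9\right) = \left(- \frac{3}{11}\right) \left(-1\right) \left(-9\right) = \frac{3}{11} \left(-9\right) = - \frac{27}{11} \approx -2.4545$)
$\frac{1}{\left(-2053 + 3529\right) \frac{1}{r}} = \frac{1}{\left(-2053 + 3529\right) \frac{1}{- \frac{27}{11}}} = \frac{1}{1476 \left(- \frac{11}{27}\right)} = \frac{1}{- \frac{1804}{3}} = - \frac{3}{1804}$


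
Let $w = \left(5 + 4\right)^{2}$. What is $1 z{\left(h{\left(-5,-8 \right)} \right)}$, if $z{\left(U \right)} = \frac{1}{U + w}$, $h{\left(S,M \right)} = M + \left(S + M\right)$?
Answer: $\frac{1}{60} \approx 0.016667$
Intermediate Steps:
$h{\left(S,M \right)} = S + 2 M$ ($h{\left(S,M \right)} = M + \left(M + S\right) = S + 2 M$)
$w = 81$ ($w = 9^{2} = 81$)
$z{\left(U \right)} = \frac{1}{81 + U}$ ($z{\left(U \right)} = \frac{1}{U + 81} = \frac{1}{81 + U}$)
$1 z{\left(h{\left(-5,-8 \right)} \right)} = 1 \frac{1}{81 + \left(-5 + 2 \left(-8\right)\right)} = 1 \frac{1}{81 - 21} = 1 \cdot \frac{1}{60} = \frac{1}{60}$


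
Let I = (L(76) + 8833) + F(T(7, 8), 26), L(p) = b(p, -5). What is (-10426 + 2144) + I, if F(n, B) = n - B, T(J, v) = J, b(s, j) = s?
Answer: 608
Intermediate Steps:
L(p) = p
I = 8890 (I = (76 + 8833) + (7 - 1*26) = 8909 + (7 - 26) = 8909 - 19 = 8890)
(-10426 + 2144) + I = (-10426 + 2144) + 8890 = -8282 + 8890 = 608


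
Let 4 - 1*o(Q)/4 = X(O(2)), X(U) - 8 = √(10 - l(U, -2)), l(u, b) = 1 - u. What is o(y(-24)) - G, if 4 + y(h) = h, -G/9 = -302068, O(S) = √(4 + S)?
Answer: -2718628 - 4*√(9 + √6) ≈ -2.7186e+6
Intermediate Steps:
G = 2718612 (G = -9*(-302068) = 2718612)
y(h) = -4 + h
X(U) = 8 + √(9 + U) (X(U) = 8 + √(10 - (1 - U)) = 8 + √(10 + (-1 + U)) = 8 + √(9 + U))
o(Q) = -16 - 4*√(9 + √6) (o(Q) = 16 - 4*(8 + √(9 + √(4 + 2))) = 16 - 4*(8 + √(9 + √6)) = 16 + (-32 - 4*√(9 + √6)) = -16 - 4*√(9 + √6))
o(y(-24)) - G = (-16 - 4*√(9 + √6)) - 1*2718612 = (-16 - 4*√(9 + √6)) - 2718612 = -2718628 - 4*√(9 + √6)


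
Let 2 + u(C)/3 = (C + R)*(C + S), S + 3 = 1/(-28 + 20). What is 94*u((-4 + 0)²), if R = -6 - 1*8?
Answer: 13395/2 ≈ 6697.5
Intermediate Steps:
S = -25/8 (S = -3 + 1/(-28 + 20) = -3 + 1/(-8) = -3 - ⅛ = -25/8 ≈ -3.1250)
R = -14 (R = -6 - 8 = -14)
u(C) = -6 + 3*(-14 + C)*(-25/8 + C) (u(C) = -6 + 3*((C - 14)*(C - 25/8)) = -6 + 3*((-14 + C)*(-25/8 + C)) = -6 + 3*(-14 + C)*(-25/8 + C))
94*u((-4 + 0)²) = 94*(501/4 + 3*((-4 + 0)²)² - 411*(-4 + 0)²/8) = 94*(501/4 + 3*((-4)²)² - 411/8*(-4)²) = 94*(501/4 + 3*16² - 411/8*16) = 94*(501/4 + 3*256 - 822) = 94*(501/4 + 768 - 822) = 94*(285/4) = 13395/2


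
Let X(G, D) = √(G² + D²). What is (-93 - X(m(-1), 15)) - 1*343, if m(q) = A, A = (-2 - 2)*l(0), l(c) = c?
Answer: -451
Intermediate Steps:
A = 0 (A = (-2 - 2)*0 = -4*0 = 0)
m(q) = 0
X(G, D) = √(D² + G²)
(-93 - X(m(-1), 15)) - 1*343 = (-93 - √(15² + 0²)) - 1*343 = (-93 - √(225 + 0)) - 343 = (-93 - √225) - 343 = (-93 - 1*15) - 343 = (-93 - 15) - 343 = -108 - 343 = -451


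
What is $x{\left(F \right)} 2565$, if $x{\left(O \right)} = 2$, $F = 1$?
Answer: $5130$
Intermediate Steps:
$x{\left(F \right)} 2565 = 2 \cdot 2565 = 5130$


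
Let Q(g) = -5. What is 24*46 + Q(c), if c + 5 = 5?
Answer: 1099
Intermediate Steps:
c = 0 (c = -5 + 5 = 0)
24*46 + Q(c) = 24*46 - 5 = 1104 - 5 = 1099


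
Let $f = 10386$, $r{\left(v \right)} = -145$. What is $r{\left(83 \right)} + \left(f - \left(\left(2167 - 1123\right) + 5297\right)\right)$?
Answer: $3900$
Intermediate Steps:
$r{\left(83 \right)} + \left(f - \left(\left(2167 - 1123\right) + 5297\right)\right) = -145 + \left(10386 - \left(\left(2167 - 1123\right) + 5297\right)\right) = -145 + \left(10386 - \left(1044 + 5297\right)\right) = -145 + \left(10386 - 6341\right) = -145 + 4045 = 3900$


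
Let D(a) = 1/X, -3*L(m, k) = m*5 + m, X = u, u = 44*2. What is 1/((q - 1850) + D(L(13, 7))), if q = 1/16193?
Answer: -1424984/2636204119 ≈ -0.00054054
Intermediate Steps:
u = 88
X = 88
L(m, k) = -2*m (L(m, k) = -(m*5 + m)/3 = -(5*m + m)/3 = -2*m)
D(a) = 1/88
q = 1/16193 ≈ 6.1755e-5
1/((q - 1850) + D(L(13, 7))) = 1/((1/16193 - 1850) + 1/88) = 1/(-29957049/16193 + 1/88) = 1/(-2636204119/1424984) = -1424984/2636204119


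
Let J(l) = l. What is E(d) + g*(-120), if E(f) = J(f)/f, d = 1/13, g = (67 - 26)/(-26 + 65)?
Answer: -1627/13 ≈ -125.15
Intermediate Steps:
g = 41/39 ≈ 1.0513
d = 1/13 ≈ 0.076923
E(f) = 1 (E(f) = f/f = 1)
E(d) + g*(-120) = 1 + (41/39)*(-120) = 1 - 1640/13 = -1627/13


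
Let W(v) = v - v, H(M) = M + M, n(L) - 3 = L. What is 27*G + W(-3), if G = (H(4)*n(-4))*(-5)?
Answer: 1080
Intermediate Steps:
n(L) = 3 + L
H(M) = 2*M
G = 40 (G = ((2*4)*(3 - 4))*(-5) = (8*(-1))*(-5) = -8*(-5) = 40)
W(v) = 0
27*G + W(-3) = 27*40 + 0 = 1080 + 0 = 1080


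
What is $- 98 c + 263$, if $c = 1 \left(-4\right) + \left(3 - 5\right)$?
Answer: $851$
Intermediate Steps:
$c = -6$ ($c = -4 + \left(3 - 5\right) = -4 - 2 = -6$)
$- 98 c + 263 = \left(-98\right) \left(-6\right) + 263 = 588 + 263 = 851$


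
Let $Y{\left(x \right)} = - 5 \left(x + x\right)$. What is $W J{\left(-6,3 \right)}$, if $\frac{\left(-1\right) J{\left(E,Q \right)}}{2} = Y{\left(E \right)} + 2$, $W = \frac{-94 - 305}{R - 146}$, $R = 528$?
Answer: $\frac{24738}{191} \approx 129.52$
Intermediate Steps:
$Y{\left(x \right)} = - 10 x$ ($Y{\left(x \right)} = - 5 \cdot 2 x = - 10 x$)
$W = - \frac{399}{382}$ ($W = \frac{-94 - 305}{528 - 146} = - \frac{399}{382} \approx -1.0445$)
$J{\left(E,Q \right)} = -4 + 20 E$ ($J{\left(E,Q \right)} = - 2 \left(- 10 E + 2\right) = - 2 \left(2 - 10 E\right) = -4 + 20 E$)
$W J{\left(-6,3 \right)} = - \frac{399 \left(-4 + 20 \left(-6\right)\right)}{382} = - \frac{399 \left(-4 - 120\right)}{382} = \left(- \frac{399}{382}\right) \left(-124\right) = \frac{24738}{191}$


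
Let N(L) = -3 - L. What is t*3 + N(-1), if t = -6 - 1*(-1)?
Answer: -17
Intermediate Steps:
t = -5 (t = -6 + 1 = -5)
t*3 + N(-1) = -5*3 + (-3 - 1*(-1)) = -15 + (-3 + 1) = -15 - 2 = -17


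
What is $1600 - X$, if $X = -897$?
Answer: $2497$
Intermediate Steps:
$1600 - X = 1600 - -897 = 1600 + 897 = 2497$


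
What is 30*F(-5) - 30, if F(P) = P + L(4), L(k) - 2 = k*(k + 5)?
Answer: 960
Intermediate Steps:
L(k) = 2 + k*(5 + k) (L(k) = 2 + k*(k + 5) = 2 + k*(5 + k))
F(P) = 38 + P (F(P) = P + (2 + 4² + 5*4) = P + (2 + 16 + 20) = P + 38 = 38 + P)
30*F(-5) - 30 = 30*(38 - 5) - 30 = 30*33 - 30 = 990 - 30 = 960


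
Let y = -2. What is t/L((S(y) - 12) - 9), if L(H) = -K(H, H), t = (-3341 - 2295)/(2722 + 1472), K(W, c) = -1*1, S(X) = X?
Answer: -2818/2097 ≈ -1.3438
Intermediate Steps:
K(W, c) = -1
t = -2818/2097 (t = -5636/4194 = -5636*1/4194 = -2818/2097 ≈ -1.3438)
L(H) = 1 (L(H) = -1*(-1) = 1)
t/L((S(y) - 12) - 9) = -2818/2097/1 = -2818/2097*1 = -2818/2097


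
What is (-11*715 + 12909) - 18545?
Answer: -13501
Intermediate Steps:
(-11*715 + 12909) - 18545 = (-7865 + 12909) - 18545 = 5044 - 18545 = -13501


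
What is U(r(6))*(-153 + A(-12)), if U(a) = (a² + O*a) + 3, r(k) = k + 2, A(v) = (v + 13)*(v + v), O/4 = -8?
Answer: 33453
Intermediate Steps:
O = -32 (O = 4*(-8) = -32)
A(v) = 2*v*(13 + v) (A(v) = (13 + v)*(2*v) = 2*v*(13 + v))
r(k) = 2 + k
U(a) = 3 + a² - 32*a (U(a) = (a² - 32*a) + 3 = 3 + a² - 32*a)
U(r(6))*(-153 + A(-12)) = (3 + (2 + 6)² - 32*(2 + 6))*(-153 + 2*(-12)*(13 - 12)) = (3 + 8² - 32*8)*(-153 + 2*(-12)*1) = (3 + 64 - 256)*(-153 - 24) = -189*(-177) = 33453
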